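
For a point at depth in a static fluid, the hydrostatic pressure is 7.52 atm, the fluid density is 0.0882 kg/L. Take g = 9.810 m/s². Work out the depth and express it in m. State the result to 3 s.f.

881 m

Rearranging: h = P/(ρ·g).
P = 7.52 atm = 7.620×10^5 Pa; ρ = 0.0882 kg/L = 88.20 kg/m³; g = 9.810 m/s².
h = 880.6 m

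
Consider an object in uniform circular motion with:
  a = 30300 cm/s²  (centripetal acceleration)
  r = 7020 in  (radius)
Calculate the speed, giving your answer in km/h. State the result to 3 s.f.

Rearranging a = v²/r for v: v = √(a·r).
a = 30300 cm/s² = 303.0 m/s²; r = 7020 in = 178.3 m.
v = 232.4 m/s
232.4 m/s × (1 km/h / 0.2778 m/s) = 836.8 km/h

837 km/h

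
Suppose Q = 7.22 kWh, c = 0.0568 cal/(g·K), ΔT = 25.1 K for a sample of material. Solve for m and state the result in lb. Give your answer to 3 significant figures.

Solving Q = m·c·ΔT for m: m = Q/(c·ΔT).
Q = 7.22 kWh = 2.599×10^7 J; c = 0.0568 cal/(g·K) = 237.7 J/(kg·K); ΔT = 25.1 K.
m = 4357 kg
4357 kg × (1 lb / 0.4536 kg) = 9606 lb

9610 lb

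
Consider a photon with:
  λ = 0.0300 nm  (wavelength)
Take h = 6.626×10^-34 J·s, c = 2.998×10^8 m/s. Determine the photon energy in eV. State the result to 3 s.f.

41300 eV

Directly: E = hc/λ.
λ = 0.0300 nm = 3.000×10^-11 m; h = 6.626×10^-34 J·s; c = 2.998×10^8 m/s.
E = 6.622×10^-15 J
6.622×10^-15 J × (1 eV / 1.602×10^-19 J) = 41329 eV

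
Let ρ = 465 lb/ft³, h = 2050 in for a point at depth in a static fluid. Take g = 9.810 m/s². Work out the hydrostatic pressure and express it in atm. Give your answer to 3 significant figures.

37.6 atm

Directly: P = ρgh.
ρ = 465 lb/ft³ = 7449 kg/m³; h = 2050 in = 52.07 m; g = 9.810 m/s².
P = 3.805×10^6 Pa
3.805×10^6 Pa × (1 atm / 1.013×10^5 Pa) = 37.55 atm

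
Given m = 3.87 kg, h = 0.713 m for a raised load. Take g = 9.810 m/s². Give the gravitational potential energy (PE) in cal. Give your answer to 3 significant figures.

PE is given directly by: PE = mgh.
m = 3.87 kg; h = 0.713 m; g = 9.810 m/s².
PE = 27.07 J
27.07 J × (1 cal / 4.184 J) = 6.470 cal

6.47 cal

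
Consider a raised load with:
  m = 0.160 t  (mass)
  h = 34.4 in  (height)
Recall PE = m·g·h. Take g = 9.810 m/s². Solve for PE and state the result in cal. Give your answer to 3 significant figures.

328 cal

PE is given directly by: PE = mgh.
m = 0.160 t = 160.0 kg; h = 34.4 in = 0.8738 m; g = 9.810 m/s².
PE = 1371 J  (the unit combination reduces to kg·m²/s² = J)
1371 J × (1 cal / 4.184 J) = 327.8 cal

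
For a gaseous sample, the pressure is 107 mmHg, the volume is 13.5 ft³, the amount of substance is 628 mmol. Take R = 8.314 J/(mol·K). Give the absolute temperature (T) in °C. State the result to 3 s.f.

771 °C

From the ideal-gas law: T = PV/(nR).
P = 107 mmHg = 14265 Pa; V = 13.5 ft³ = 0.3823 m³; n = 628 mmol = 0.6280 mol; R = 8.314 J/(mol·K).
T = 1044 K
1044 K − 273.15 = 771.3 °C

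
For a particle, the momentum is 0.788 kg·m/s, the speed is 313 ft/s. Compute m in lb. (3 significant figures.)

Rearranging p = m·v for m: m = p/v.
p = 0.788 kg·m/s; v = 313 ft/s = 95.40 m/s.
m = 0.008260 kg
0.008260 kg × (1 lb / 0.4536 kg) = 0.01821 lb

0.0182 lb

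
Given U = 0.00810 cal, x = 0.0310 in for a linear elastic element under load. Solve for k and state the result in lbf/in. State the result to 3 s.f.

624 lbf/in

Rearranging U = ½k·x² for k: k = 2U/x².
U = 0.00810 cal = 0.03389 J; x = 0.0310 in = 7.874×10^-4 m.
k = 1.093×10^5 N/m
1.093×10^5 N/m × (1 lbf/in / 175.1 N/m) = 624.3 lbf/in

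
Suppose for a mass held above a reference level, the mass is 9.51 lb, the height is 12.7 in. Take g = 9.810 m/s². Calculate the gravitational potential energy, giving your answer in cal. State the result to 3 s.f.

3.26 cal

Directly: PE = mgh.
m = 9.51 lb = 4.314 kg; h = 12.7 in = 0.3226 m; g = 9.810 m/s².
PE = 13.65 J
13.65 J × (1 cal / 4.184 J) = 3.263 cal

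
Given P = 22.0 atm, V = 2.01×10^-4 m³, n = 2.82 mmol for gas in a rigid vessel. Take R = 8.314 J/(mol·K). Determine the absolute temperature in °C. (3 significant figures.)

18800 °C

From the ideal-gas law: T = PV/(nR).
P = 22.0 atm = 2.229×10^6 Pa; V = 2.01×10^-4 m³; n = 2.82 mmol = 0.002820 mol; R = 8.314 J/(mol·K).
T = 19111 K
19111 K − 273.15 = 18838 °C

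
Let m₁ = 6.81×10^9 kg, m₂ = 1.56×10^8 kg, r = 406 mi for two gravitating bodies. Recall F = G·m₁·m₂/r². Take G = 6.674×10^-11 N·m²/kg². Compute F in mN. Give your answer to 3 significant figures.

0.166 mN

F is given directly by: F = Gm₁m₂/r².
m₁ = 6.81×10^9 kg; m₂ = 1.56×10^8 kg; r = 406 mi = 6.534×10^5 m; G = 6.674×10^-11 N·m²/kg².
F = 1.661×10^-4 N  (the unit combination reduces to kg·m/s² = N)
1.661×10^-4 N × (1 mN / 0.001000 N) = 0.1661 mN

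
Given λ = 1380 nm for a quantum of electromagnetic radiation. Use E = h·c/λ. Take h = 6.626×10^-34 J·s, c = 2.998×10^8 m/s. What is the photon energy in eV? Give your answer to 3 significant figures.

Directly: E = hc/λ.
λ = 1380 nm = 1.380×10^-6 m; h = 6.626×10^-34 J·s; c = 2.998×10^8 m/s.
E = 1.439×10^-19 J
1.439×10^-19 J × (1 eV / 1.602×10^-19 J) = 0.8984 eV

0.898 eV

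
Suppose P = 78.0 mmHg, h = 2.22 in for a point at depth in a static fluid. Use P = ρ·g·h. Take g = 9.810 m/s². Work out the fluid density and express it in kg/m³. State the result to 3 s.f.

Rearranging: ρ = P/(g·h).
P = 78.0 mmHg = 10399 Pa; h = 2.22 in = 0.05639 m; g = 9.810 m/s².
ρ = 18799 kg/m³

18800 kg/m³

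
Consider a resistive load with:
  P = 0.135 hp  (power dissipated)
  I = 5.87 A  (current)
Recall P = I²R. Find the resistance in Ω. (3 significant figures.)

Rearranging P = I²R for R: R = P/I².
P = 0.135 hp = 100.7 W; I = 5.87 A.
R = 2.922 Ω

2.92 Ω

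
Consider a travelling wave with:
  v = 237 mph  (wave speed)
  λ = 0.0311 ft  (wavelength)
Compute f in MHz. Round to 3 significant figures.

Rearranging: f = v/λ.
v = 237 mph = 105.9 m/s; λ = 0.0311 ft = 0.009479 m.
f = 11177 Hz
11177 Hz × (1 MHz / 1.000×10^6 Hz) = 0.01118 MHz

0.0112 MHz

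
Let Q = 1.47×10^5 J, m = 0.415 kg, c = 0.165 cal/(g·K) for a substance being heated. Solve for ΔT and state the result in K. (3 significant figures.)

Rearranging Q = m·c·ΔT for ΔT: ΔT = Q/(m·c).
Q = 1.47×10^5 J; m = 0.415 kg; c = 0.165 cal/(g·K) = 690.4 J/(kg·K).
ΔT = 513.1 K

513 K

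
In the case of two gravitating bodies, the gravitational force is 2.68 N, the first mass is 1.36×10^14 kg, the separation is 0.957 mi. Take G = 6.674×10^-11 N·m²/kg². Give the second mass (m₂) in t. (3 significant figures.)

0.700 t

From Newton's law of gravitation: m₂ = F·r²/(G·m₁).
F = 2.68 N; m₁ = 1.36×10^14 kg; r = 0.957 mi = 1540 m; G = 6.674×10^-11 N·m²/kg².
m₂ = 700.4 kg
700.4 kg × (1 t / 1000 kg) = 0.7004 t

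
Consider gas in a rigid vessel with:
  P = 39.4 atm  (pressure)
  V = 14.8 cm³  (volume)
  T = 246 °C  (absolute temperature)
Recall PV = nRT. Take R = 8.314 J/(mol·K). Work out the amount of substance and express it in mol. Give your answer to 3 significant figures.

0.0137 mol

From the ideal-gas law: n = PV/(RT).
P = 39.4 atm = 3.992×10^6 Pa; V = 14.8 cm³ = 1.480×10^-5 m³; T = 246 °C = 519.1 K; R = 8.314 J/(mol·K).
n = 0.01369 mol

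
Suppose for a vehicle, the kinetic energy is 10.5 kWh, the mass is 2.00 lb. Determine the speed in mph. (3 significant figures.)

20400 mph

Rearranging: v = √(2·KE/m).
KE = 10.5 kWh = 3.780×10^7 J; m = 2.00 lb = 0.9072 kg.
v = 9129 m/s
9129 m/s × (1 mph / 0.4470 m/s) = 20421 mph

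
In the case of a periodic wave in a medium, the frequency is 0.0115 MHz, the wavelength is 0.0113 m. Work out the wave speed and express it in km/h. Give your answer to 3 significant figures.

468 km/h

Directly: v = fλ.
f = 0.0115 MHz = 11500 Hz; λ = 0.0113 m.
v = 129.9 m/s
129.9 m/s × (1 km/h / 0.2778 m/s) = 467.8 km/h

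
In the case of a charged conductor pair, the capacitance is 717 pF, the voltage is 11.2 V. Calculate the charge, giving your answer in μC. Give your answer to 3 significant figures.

Rearranging C = Q/V for Q: Q = CV.
C = 717 pF = 7.170×10^-10 F; V = 11.2 V.
Q = 8.030×10^-9 C
8.030×10^-9 C × (1 μC / 1.000×10^-6 C) = 0.008030 μC

0.00803 μC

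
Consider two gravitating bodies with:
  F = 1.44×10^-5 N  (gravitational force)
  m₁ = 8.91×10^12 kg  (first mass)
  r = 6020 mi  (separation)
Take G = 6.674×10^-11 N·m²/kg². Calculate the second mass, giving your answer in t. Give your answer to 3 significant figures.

2270 t

Rearranging F = G·m₁·m₂/r² for m₂: m₂ = F·r²/(G·m₁).
F = 1.44×10^-5 N; m₁ = 8.91×10^12 kg; r = 6020 mi = 9.688×10^6 m; G = 6.674×10^-11 N·m²/kg².
m₂ = 2.273×10^6 kg
2.273×10^6 kg × (1 t / 1000 kg) = 2273 t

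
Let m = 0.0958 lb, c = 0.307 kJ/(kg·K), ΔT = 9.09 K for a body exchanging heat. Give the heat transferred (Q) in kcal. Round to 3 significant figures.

Directly: Q = mcΔT.
m = 0.0958 lb = 0.04345 kg; c = 0.307 kJ/(kg·K) = 307.0 J/(kg·K); ΔT = 9.09 K.
Q = 121.3 J  (the unit combination reduces to kg·m²/s² = J)
121.3 J × (1 kcal / 4184 J) = 0.02898 kcal

0.0290 kcal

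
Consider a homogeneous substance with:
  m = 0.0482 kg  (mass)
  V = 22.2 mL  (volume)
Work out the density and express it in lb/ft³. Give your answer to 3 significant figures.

136 lb/ft³

ρ is given directly by: ρ = m/V.
m = 0.0482 kg; V = 22.2 mL = 2.220×10^-5 m³.
ρ = 2171 kg/m³
2171 kg/m³ × (1 lb/ft³ / 16.02 kg/m³) = 135.5 lb/ft³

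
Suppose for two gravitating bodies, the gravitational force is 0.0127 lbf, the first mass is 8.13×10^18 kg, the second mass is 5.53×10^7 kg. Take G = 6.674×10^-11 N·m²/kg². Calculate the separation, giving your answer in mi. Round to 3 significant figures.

4.53×10^5 mi

From Newton's law of gravitation: r = √(G·m₁m₂/F).
F = 0.0127 lbf = 0.05649 N; m₁ = 8.13×10^18 kg; m₂ = 5.53×10^7 kg; G = 6.674×10^-11 N·m²/kg².
r = 7.288×10^8 m
7.288×10^8 m × (1 mi / 1609 m) = 4.529×10^5 mi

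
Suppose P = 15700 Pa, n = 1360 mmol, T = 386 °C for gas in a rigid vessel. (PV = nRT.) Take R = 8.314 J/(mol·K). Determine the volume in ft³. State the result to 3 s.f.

Solving PV = nRT for V: V = nRT/P.
P = 15700 Pa; n = 1360 mmol = 1.360 mol; T = 386 °C = 659.1 K; R = 8.314 J/(mol·K).
V = 0.4747 m³
0.4747 m³ × (1 ft³ / 0.02832 m³) = 16.76 ft³

16.8 ft³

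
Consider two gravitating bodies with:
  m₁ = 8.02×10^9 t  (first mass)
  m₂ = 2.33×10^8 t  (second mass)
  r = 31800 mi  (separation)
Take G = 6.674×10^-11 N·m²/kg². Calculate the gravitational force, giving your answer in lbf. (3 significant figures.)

0.0107 lbf

From Newton's law of gravitation: F = Gm₁m₂/r².
m₁ = 8.02×10^9 t = 8.020×10^12 kg; m₂ = 2.33×10^8 t = 2.330×10^11 kg; r = 31800 mi = 5.118×10^7 m; G = 6.674×10^-11 N·m²/kg².
F = 0.04762 N
0.04762 N × (1 lbf / 4.448 N) = 0.01070 lbf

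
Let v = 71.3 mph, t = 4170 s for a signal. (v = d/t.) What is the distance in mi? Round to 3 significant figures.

Rearranging v = d/t for d: d = v·t.
v = 71.3 mph = 31.87 m/s; t = 4170 s.
d = 1.329×10^5 m
1.329×10^5 m × (1 mi / 1609 m) = 82.59 mi

82.6 mi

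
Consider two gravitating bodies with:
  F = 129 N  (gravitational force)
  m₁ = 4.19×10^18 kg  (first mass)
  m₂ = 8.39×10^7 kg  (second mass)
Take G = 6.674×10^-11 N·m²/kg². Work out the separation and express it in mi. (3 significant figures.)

8380 mi

Rearranging: r = √(G·m₁m₂/F).
F = 129 N; m₁ = 4.19×10^18 kg; m₂ = 8.39×10^7 kg; G = 6.674×10^-11 N·m²/kg².
r = 1.349×10^7 m
1.349×10^7 m × (1 mi / 1609 m) = 8380 mi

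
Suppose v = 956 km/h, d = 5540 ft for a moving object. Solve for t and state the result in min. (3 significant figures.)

Rearranging: t = d/v.
v = 956 km/h = 265.6 m/s; d = 5540 ft = 1689 m.
t = 6.359 s
6.359 s × (1 min / 60.00 s) = 0.1060 min

0.106 min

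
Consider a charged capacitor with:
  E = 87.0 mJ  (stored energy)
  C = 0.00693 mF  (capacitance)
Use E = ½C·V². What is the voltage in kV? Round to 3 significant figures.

0.158 kV

Solving E = ½C·V² for V: V = √(2E/C).
E = 87.0 mJ = 0.08700 J; C = 0.00693 mF = 6.930×10^-6 F.
V = 158.5 V
158.5 V × (1 kV / 1000 V) = 0.1585 kV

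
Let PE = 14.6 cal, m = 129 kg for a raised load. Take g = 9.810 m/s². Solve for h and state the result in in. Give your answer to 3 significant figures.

Rearranging: h = PE/(m·g).
PE = 14.6 cal = 61.09 J; m = 129 kg; g = 9.810 m/s².
h = 0.04827 m
0.04827 m × (1 in / 0.02540 m) = 1.900 in

1.90 in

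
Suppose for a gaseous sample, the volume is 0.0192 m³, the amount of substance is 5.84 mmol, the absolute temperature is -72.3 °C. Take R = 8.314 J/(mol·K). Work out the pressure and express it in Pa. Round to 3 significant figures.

508 Pa

P is given directly by: P = nRT/V.
V = 0.0192 m³; n = 5.84 mmol = 0.005840 mol; T = -72.3 °C = 200.8 K; R = 8.314 J/(mol·K).
P = 507.9 Pa  (the unit combination reduces to kg/(m·s²) = Pa)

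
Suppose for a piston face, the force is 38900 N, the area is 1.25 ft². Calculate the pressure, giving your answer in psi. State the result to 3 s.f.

Directly: P = F/A.
F = 38900 N; A = 1.25 ft² = 0.1161 m².
P = 3.350×10^5 Pa
3.350×10^5 Pa × (1 psi / 6895 Pa) = 48.58 psi

48.6 psi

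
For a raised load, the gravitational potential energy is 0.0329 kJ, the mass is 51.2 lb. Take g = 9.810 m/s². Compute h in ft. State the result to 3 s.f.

Rearranging PE = m·g·h for h: h = PE/(m·g).
PE = 0.0329 kJ = 32.90 J; m = 51.2 lb = 23.22 kg; g = 9.810 m/s².
h = 0.1444 m
0.1444 m × (1 ft / 0.3048 m) = 0.4738 ft

0.474 ft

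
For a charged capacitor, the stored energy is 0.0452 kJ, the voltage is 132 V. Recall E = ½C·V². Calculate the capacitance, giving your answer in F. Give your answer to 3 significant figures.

Solving E = ½C·V² for C: C = 2E/V².
E = 0.0452 kJ = 45.20 J; V = 132 V.
C = 0.005188 F

0.00519 F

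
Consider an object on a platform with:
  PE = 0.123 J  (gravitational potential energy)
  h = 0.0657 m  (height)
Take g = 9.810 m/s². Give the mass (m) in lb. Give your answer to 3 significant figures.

0.421 lb

Rearranging: m = PE/(g·h).
PE = 0.123 J; h = 0.0657 m; g = 9.810 m/s².
m = 0.1908 kg
0.1908 kg × (1 lb / 0.4536 kg) = 0.4207 lb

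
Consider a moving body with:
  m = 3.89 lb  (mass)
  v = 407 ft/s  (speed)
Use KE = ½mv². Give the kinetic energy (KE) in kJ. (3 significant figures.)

13.6 kJ

KE is given directly by: KE = ½mv².
m = 3.89 lb = 1.764 kg; v = 407 ft/s = 124.1 m/s.
KE = 13577 J
13577 J × (1 kJ / 1000 J) = 13.58 kJ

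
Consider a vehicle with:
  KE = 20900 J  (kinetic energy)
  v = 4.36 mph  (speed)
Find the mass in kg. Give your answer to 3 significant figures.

11000 kg

Solving KE = ½mv² for m: m = 2·KE/v².
KE = 20900 J; v = 4.36 mph = 1.949 m/s.
m = 11003 kg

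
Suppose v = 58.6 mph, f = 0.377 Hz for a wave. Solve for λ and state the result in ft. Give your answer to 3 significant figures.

228 ft

Rearranging v = f·λ for λ: λ = v/f.
v = 58.6 mph = 26.20 m/s; f = 0.377 Hz.
λ = 69.49 m
69.49 m × (1 ft / 0.3048 m) = 228.0 ft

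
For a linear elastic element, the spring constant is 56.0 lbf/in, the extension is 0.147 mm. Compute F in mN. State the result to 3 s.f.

From Hooke's law: F = kx.
k = 56.0 lbf/in = 9807 N/m; x = 0.147 mm = 1.470×10^-4 m.
F = 1.442 N
1.442 N × (1 mN / 0.001000 N) = 1442 mN

1440 mN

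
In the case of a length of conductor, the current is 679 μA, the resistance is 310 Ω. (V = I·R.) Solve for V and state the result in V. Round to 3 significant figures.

0.210 V

V is given directly by: V = IR.
I = 679 μA = 6.790×10^-4 A; R = 310 Ω.
V = 0.2105 V  (the unit combination reduces to kg·m²/(A·s³) = V)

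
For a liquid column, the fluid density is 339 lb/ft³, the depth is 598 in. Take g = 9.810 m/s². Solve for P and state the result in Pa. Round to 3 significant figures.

P is given directly by: P = ρgh.
ρ = 339 lb/ft³ = 5430 kg/m³; h = 598 in = 15.19 m; g = 9.810 m/s².
P = 8.091×10^5 Pa  (the unit combination reduces to kg/(m·s²) = Pa)

8.09×10^5 Pa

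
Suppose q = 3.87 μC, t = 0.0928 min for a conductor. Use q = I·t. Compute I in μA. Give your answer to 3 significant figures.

0.695 μA

Rearranging: I = q/t.
q = 3.87 μC = 3.870×10^-6 C; t = 0.0928 min = 5.568 s.
I = 6.950×10^-7 A
6.950×10^-7 A × (1 μA / 1.000×10^-6 A) = 0.6950 μA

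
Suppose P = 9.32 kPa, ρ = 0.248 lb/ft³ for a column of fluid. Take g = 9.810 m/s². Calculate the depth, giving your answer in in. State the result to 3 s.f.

Solving P = ρ·g·h for h: h = P/(ρ·g).
P = 9.32 kPa = 9320 Pa; ρ = 0.248 lb/ft³ = 3.973 kg/m³; g = 9.810 m/s².
h = 239.2 m
239.2 m × (1 in / 0.02540 m) = 9415 in

9420 in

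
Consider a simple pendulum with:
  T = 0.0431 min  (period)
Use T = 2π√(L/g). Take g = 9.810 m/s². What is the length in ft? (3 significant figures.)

Solving T = 2π√(L/g) for L: L = g·(T/2π)².
T = 0.0431 min = 2.586 s; g = 9.810 m/s².
L = 1.662 m
1.662 m × (1 ft / 0.3048 m) = 5.452 ft

5.45 ft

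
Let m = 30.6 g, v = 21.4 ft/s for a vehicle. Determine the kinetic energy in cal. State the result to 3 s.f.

KE is given directly by: KE = ½mv².
m = 30.6 g = 0.03060 kg; v = 21.4 ft/s = 6.523 m/s.
KE = 0.6510 J  (the unit combination reduces to kg·m²/s² = J)
0.6510 J × (1 cal / 4.184 J) = 0.1556 cal

0.156 cal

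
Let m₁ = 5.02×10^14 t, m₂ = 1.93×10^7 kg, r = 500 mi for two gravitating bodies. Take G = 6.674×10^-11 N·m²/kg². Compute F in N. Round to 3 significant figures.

From Newton's law of gravitation: F = Gm₁m₂/r².
m₁ = 5.02×10^14 t = 5.020×10^17 kg; m₂ = 1.93×10^7 kg; r = 500 mi = 8.047×10^5 m; G = 6.674×10^-11 N·m²/kg².
F = 998.6 N

999 N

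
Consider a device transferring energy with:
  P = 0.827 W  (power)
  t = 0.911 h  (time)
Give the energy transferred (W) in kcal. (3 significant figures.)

0.648 kcal

Rearranging: W = P·t.
P = 0.827 W; t = 0.911 h = 3280 s.
W = 2712 J
2712 J × (1 kcal / 4184 J) = 0.6482 kcal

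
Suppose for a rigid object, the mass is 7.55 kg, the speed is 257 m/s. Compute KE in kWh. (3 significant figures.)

0.0693 kWh

Directly: KE = ½mv².
m = 7.55 kg; v = 257 m/s.
KE = 2.493×10^5 J  (the unit combination reduces to kg·m²/s² = J)
2.493×10^5 J × (1 kWh / 3.600×10^6 J) = 0.06926 kWh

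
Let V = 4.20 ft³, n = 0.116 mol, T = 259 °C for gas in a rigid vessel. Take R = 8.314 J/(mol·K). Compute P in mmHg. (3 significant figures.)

32.4 mmHg

From the ideal-gas law: P = nRT/V.
V = 4.20 ft³ = 0.1189 m³; n = 0.116 mol; T = 259 °C = 532.1 K; R = 8.314 J/(mol·K).
P = 4315 Pa
4315 Pa × (1 mmHg / 133.3 Pa) = 32.37 mmHg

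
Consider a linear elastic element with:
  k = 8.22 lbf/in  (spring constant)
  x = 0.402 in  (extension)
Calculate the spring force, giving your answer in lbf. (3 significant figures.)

Directly: F = kx.
k = 8.22 lbf/in = 1440 N/m; x = 0.402 in = 0.01021 m.
F = 14.70 N
14.70 N × (1 lbf / 4.448 N) = 3.304 lbf

3.30 lbf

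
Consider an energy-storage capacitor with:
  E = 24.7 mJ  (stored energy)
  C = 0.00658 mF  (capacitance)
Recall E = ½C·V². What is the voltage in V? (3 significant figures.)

86.6 V

Solving E = ½C·V² for V: V = √(2E/C).
E = 24.7 mJ = 0.02470 J; C = 0.00658 mF = 6.580×10^-6 F.
V = 86.65 V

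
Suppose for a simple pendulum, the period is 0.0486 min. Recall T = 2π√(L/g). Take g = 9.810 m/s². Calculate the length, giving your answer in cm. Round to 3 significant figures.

Rearranging T = 2π√(L/g) for L: L = g·(T/2π)².
T = 0.0486 min = 2.916 s; g = 9.810 m/s².
L = 2.113 m
2.113 m × (1 cm / 0.01000 m) = 211.3 cm

211 cm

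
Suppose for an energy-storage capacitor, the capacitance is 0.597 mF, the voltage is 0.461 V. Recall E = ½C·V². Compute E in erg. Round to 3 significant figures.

Directly: E = ½CV².
C = 0.597 mF = 5.970×10^-4 F; V = 0.461 V.
E = 6.344×10^-5 J
6.344×10^-5 J × (1 erg / 1.000×10^-7 J) = 634.4 erg

634 erg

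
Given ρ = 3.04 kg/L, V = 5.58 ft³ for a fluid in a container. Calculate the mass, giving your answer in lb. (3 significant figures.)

Rearranging ρ = m/V for m: m = ρV.
ρ = 3.04 kg/L = 3040 kg/m³; V = 5.58 ft³ = 0.1580 m³.
m = 480.3 kg
480.3 kg × (1 lb / 0.4536 kg) = 1059 lb

1060 lb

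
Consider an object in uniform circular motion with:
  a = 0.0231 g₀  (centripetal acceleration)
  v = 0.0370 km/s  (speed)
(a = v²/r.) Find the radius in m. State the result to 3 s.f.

6040 m

Rearranging: r = v²/a.
a = 0.0231 g₀ = 0.2265 m/s²; v = 0.0370 km/s = 37.00 m/s.
r = 6043 m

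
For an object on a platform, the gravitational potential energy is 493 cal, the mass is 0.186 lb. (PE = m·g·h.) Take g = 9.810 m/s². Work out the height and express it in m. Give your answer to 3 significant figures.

Rearranging: h = PE/(m·g).
PE = 493 cal = 2063 J; m = 0.186 lb = 0.08437 kg; g = 9.810 m/s².
h = 2492 m

2490 m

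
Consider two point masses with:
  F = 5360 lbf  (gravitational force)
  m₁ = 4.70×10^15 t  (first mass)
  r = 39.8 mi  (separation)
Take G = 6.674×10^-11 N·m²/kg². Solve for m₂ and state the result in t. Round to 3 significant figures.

312 t

Solving F = G·m₁·m₂/r² for m₂: m₂ = F·r²/(G·m₁).
F = 5360 lbf = 23842 N; m₁ = 4.70×10^15 t = 4.700×10^18 kg; r = 39.8 mi = 64052 m; G = 6.674×10^-11 N·m²/kg².
m₂ = 3.118×10^5 kg
3.118×10^5 kg × (1 t / 1000 kg) = 311.8 t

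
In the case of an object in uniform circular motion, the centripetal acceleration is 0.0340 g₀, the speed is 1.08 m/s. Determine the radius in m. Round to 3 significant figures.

3.50 m

Rearranging a = v²/r for r: r = v²/a.
a = 0.0340 g₀ = 0.3334 m/s²; v = 1.08 m/s.
r = 3.498 m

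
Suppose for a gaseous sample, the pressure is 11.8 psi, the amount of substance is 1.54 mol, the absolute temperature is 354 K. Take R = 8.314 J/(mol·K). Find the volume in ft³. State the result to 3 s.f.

1.97 ft³

Rearranging: V = nRT/P.
P = 11.8 psi = 81358 Pa; n = 1.54 mol; T = 354 K; R = 8.314 J/(mol·K).
V = 0.05571 m³
0.05571 m³ × (1 ft³ / 0.02832 m³) = 1.967 ft³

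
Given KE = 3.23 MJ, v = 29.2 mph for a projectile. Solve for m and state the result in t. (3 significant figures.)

Solving KE = ½mv² for m: m = 2·KE/v².
KE = 3.23 MJ = 3.230×10^6 J; v = 29.2 mph = 13.05 m/s.
m = 37912 kg
37912 kg × (1 t / 1000 kg) = 37.91 t

37.9 t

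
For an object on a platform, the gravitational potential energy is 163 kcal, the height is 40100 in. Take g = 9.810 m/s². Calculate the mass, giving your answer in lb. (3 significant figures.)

150 lb

Rearranging PE = m·g·h for m: m = PE/(g·h).
PE = 163 kcal = 6.820×10^5 J; h = 40100 in = 1019 m; g = 9.810 m/s².
m = 68.25 kg
68.25 kg × (1 lb / 0.4536 kg) = 150.5 lb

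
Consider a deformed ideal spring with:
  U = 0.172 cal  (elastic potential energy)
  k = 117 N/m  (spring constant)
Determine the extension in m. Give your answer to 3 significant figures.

Solving U = ½k·x² for x: x = √(2U/k).
U = 0.172 cal = 0.7196 J; k = 117 N/m.
x = 0.1109 m

0.111 m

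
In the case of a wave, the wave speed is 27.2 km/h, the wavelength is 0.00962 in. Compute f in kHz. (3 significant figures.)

30.9 kHz

Rearranging v = f·λ for f: f = v/λ.
v = 27.2 km/h = 7.556 m/s; λ = 0.00962 in = 2.443×10^-4 m.
f = 30921 Hz
30921 Hz × (1 kHz / 1000 Hz) = 30.92 kHz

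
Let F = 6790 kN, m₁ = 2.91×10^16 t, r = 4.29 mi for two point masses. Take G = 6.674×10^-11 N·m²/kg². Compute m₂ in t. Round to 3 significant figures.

167 t

Rearranging F = G·m₁·m₂/r² for m₂: m₂ = F·r²/(G·m₁).
F = 6790 kN = 6.790×10^6 N; m₁ = 2.91×10^16 t = 2.910×10^19 kg; r = 4.29 mi = 6904 m; G = 6.674×10^-11 N·m²/kg².
m₂ = 1.666×10^5 kg
1.666×10^5 kg × (1 t / 1000 kg) = 166.6 t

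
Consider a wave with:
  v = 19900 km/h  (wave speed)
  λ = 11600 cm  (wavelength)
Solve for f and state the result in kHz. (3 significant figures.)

0.0477 kHz

Rearranging v = f·λ for f: f = v/λ.
v = 19900 km/h = 5528 m/s; λ = 11600 cm = 116.0 m.
f = 47.65 Hz
47.65 Hz × (1 kHz / 1000 Hz) = 0.04765 kHz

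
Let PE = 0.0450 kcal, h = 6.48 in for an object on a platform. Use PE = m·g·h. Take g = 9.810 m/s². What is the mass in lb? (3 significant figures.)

Solving PE = m·g·h for m: m = PE/(g·h).
PE = 0.0450 kcal = 188.3 J; h = 6.48 in = 0.1646 m; g = 9.810 m/s².
m = 116.6 kg
116.6 kg × (1 lb / 0.4536 kg) = 257.1 lb

257 lb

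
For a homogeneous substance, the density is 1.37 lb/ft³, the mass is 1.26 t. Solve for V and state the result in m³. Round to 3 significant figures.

57.4 m³

Rearranging ρ = m/V for V: V = m/ρ.
ρ = 1.37 lb/ft³ = 21.95 kg/m³; m = 1.26 t = 1260 kg.
V = 57.42 m³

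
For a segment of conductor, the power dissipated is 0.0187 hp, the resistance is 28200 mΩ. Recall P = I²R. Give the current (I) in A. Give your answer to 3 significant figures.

Solving P = I²R for I: I = √(P/R).
P = 0.0187 hp = 13.94 W; R = 28200 mΩ = 28.20 Ω.
I = 0.7032 A

0.703 A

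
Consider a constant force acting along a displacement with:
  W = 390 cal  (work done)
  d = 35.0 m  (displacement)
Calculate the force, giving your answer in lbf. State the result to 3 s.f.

Rearranging W = F·d for F: F = W/d.
W = 390 cal = 1632 J; d = 35.0 m.
F = 46.62 N
46.62 N × (1 lbf / 4.448 N) = 10.48 lbf

10.5 lbf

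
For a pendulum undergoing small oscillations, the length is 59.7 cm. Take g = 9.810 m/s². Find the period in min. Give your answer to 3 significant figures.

0.0258 min

T is given directly by: T = 2π√(L/g).
L = 59.7 cm = 0.5970 m; g = 9.810 m/s².
T = 1.550 s
1.550 s × (1 min / 60.00 s) = 0.02583 min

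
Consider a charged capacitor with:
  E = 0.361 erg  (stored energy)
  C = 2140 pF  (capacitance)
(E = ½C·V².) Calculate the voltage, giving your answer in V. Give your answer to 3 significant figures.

5.81 V

Solving E = ½C·V² for V: V = √(2E/C).
E = 0.361 erg = 3.610×10^-8 J; C = 2140 pF = 2.140×10^-9 F.
V = 5.808 V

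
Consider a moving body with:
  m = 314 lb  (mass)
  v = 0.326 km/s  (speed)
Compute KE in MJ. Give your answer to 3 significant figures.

7.57 MJ

KE is given directly by: KE = ½mv².
m = 314 lb = 142.4 kg; v = 0.326 km/s = 326.0 m/s.
KE = 7.568×10^6 J  (the unit combination reduces to kg·m²/s² = J)
7.568×10^6 J × (1 MJ / 1.000×10^6 J) = 7.568 MJ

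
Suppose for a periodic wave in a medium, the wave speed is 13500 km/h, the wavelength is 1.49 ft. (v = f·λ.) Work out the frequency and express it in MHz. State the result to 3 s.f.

Solving v = f·λ for f: f = v/λ.
v = 13500 km/h = 3750 m/s; λ = 1.49 ft = 0.4542 m.
f = 8257 Hz
8257 Hz × (1 MHz / 1.000×10^6 Hz) = 0.008257 MHz

0.00826 MHz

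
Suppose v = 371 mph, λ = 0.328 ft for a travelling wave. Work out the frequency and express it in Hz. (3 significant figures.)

Rearranging v = f·λ for f: f = v/λ.
v = 371 mph = 165.9 m/s; λ = 0.328 ft = 0.09997 m.
f = 1659 Hz

1660 Hz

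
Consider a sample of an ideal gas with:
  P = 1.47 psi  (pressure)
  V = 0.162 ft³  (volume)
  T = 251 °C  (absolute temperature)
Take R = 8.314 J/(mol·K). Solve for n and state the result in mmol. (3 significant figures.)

Rearranging: n = PV/(RT).
P = 1.47 psi = 10135 Pa; V = 0.162 ft³ = 0.004587 m³; T = 251 °C = 524.1 K; R = 8.314 J/(mol·K).
n = 0.01067 mol
0.01067 mol × (1 mmol / 0.001000 mol) = 10.67 mmol

10.7 mmol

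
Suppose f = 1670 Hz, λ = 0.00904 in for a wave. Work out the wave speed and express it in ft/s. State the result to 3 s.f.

v is given directly by: v = fλ.
f = 1670 Hz; λ = 0.00904 in = 2.296×10^-4 m.
v = 0.3835 m/s
0.3835 m/s × (1 ft/s / 0.3048 m/s) = 1.258 ft/s

1.26 ft/s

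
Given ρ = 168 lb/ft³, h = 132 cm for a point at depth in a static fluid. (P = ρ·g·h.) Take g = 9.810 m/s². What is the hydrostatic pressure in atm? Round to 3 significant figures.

P is given directly by: P = ρgh.
ρ = 168 lb/ft³ = 2691 kg/m³; h = 132 cm = 1.320 m; g = 9.810 m/s².
P = 34848 Pa  (the unit combination reduces to kg/(m·s²) = Pa)
34848 Pa × (1 atm / 1.013×10^5 Pa) = 0.3439 atm

0.344 atm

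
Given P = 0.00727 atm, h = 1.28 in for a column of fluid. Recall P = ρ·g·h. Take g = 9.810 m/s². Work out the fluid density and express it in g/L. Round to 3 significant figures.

2310 g/L

Rearranging P = ρ·g·h for ρ: ρ = P/(g·h).
P = 0.00727 atm = 736.6 Pa; h = 1.28 in = 0.03251 m; g = 9.810 m/s².
ρ = 2310 kg/m³
Since 1 g/L = 1 kg/m³, 2310 g/L.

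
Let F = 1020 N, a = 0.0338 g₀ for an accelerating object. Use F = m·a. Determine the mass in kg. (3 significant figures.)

From Newton's second law: m = F/a.
F = 1020 N; a = 0.0338 g₀ = 0.3315 m/s².
m = 3077 kg

3080 kg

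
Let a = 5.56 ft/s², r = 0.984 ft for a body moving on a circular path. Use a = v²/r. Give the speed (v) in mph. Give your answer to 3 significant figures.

Rearranging: v = √(a·r).
a = 5.56 ft/s² = 1.695 m/s²; r = 0.984 ft = 0.2999 m.
v = 0.7129 m/s
0.7129 m/s × (1 mph / 0.4470 m/s) = 1.595 mph

1.59 mph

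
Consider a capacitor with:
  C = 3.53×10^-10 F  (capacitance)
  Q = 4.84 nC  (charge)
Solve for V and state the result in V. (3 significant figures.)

Rearranging: V = Q/C.
C = 3.53×10^-10 F; Q = 4.84 nC = 4.840×10^-9 C.
V = 13.71 V

13.7 V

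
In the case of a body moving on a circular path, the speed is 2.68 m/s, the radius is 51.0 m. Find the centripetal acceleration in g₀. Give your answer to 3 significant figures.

a is given directly by: a = v²/r.
v = 2.68 m/s; r = 51.0 m.
a = 0.1408 m/s²
0.1408 m/s² × (1 g₀ / 9.807 m/s²) = 0.01436 g₀

0.0144 g₀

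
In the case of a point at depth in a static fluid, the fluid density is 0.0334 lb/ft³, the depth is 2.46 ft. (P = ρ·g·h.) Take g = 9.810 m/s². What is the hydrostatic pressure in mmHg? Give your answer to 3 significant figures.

Directly: P = ρgh.
ρ = 0.0334 lb/ft³ = 0.5350 kg/m³; h = 2.46 ft = 0.7498 m; g = 9.810 m/s².
P = 3.935 Pa  (the unit combination reduces to kg/(m·s²) = Pa)
3.935 Pa × (1 mmHg / 133.3 Pa) = 0.02952 mmHg

0.0295 mmHg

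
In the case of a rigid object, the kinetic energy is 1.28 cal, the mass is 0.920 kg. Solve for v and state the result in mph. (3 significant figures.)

7.63 mph

Solving KE = ½mv² for v: v = √(2·KE/m).
KE = 1.28 cal = 5.356 J; m = 0.920 kg.
v = 3.412 m/s
3.412 m/s × (1 mph / 0.4470 m/s) = 7.633 mph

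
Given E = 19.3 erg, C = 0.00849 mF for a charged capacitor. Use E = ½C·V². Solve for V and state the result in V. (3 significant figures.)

0.674 V

Solving E = ½C·V² for V: V = √(2E/C).
E = 19.3 erg = 1.930×10^-6 J; C = 0.00849 mF = 8.490×10^-6 F.
V = 0.6743 V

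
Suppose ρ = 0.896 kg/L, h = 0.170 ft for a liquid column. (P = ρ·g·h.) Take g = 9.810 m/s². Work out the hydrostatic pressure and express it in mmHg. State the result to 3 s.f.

3.42 mmHg

P is given directly by: P = ρgh.
ρ = 0.896 kg/L = 896.0 kg/m³; h = 0.170 ft = 0.05182 m; g = 9.810 m/s².
P = 455.5 Pa
455.5 Pa × (1 mmHg / 133.3 Pa) = 3.416 mmHg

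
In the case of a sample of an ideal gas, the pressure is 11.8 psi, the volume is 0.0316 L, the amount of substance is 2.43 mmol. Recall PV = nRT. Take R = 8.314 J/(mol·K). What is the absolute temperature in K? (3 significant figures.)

From the ideal-gas law: T = PV/(nR).
P = 11.8 psi = 81358 Pa; V = 0.0316 L = 3.160×10^-5 m³; n = 2.43 mmol = 0.002430 mol; R = 8.314 J/(mol·K).
T = 127.3 K

127 K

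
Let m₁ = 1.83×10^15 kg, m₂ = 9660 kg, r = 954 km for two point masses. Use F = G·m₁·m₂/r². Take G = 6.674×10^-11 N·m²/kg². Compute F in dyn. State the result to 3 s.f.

From Newton's law of gravitation: F = Gm₁m₂/r².
m₁ = 1.83×10^15 kg; m₂ = 9660 kg; r = 954 km = 9.540×10^5 m; G = 6.674×10^-11 N·m²/kg².
F = 0.001296 N
0.001296 N × (1 dyn / 1.000×10^-5 N) = 129.6 dyn

130 dyn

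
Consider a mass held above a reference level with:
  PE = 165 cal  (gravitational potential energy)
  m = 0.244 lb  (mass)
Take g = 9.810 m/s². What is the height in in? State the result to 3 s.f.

Rearranging: h = PE/(m·g).
PE = 165 cal = 690.4 J; m = 0.244 lb = 0.1107 kg; g = 9.810 m/s².
h = 635.8 m
635.8 m × (1 in / 0.02540 m) = 25033 in

25000 in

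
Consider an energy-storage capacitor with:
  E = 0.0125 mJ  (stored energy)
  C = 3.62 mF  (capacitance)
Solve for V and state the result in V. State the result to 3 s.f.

0.0831 V

Rearranging: V = √(2E/C).
E = 0.0125 mJ = 1.250×10^-5 J; C = 3.62 mF = 0.003620 F.
V = 0.08310 V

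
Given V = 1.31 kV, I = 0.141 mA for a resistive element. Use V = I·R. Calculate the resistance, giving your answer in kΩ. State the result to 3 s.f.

9290 kΩ

Solving V = I·R for R: R = V/I.
V = 1.31 kV = 1310 V; I = 0.141 mA = 1.410×10^-4 A.
R = 9.291×10^6 Ω
9.291×10^6 Ω × (1 kΩ / 1000 Ω) = 9291 kΩ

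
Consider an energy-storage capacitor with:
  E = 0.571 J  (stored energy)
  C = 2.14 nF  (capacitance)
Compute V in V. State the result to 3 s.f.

23100 V

Rearranging: V = √(2E/C).
E = 0.571 J; C = 2.14 nF = 2.140×10^-9 F.
V = 23101 V  (the unit combination reduces to kg·m²/(A·s³) = V)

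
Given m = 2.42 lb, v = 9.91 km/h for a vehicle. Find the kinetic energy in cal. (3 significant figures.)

KE is given directly by: KE = ½mv².
m = 2.42 lb = 1.098 kg; v = 9.91 km/h = 2.753 m/s.
KE = 4.159 J
4.159 J × (1 cal / 4.184 J) = 0.9940 cal

0.994 cal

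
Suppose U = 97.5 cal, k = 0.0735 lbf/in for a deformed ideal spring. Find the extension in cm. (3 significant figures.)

Rearranging U = ½k·x² for x: x = √(2U/k).
U = 97.5 cal = 407.9 J; k = 0.0735 lbf/in = 12.87 N/m.
x = 7.961 m
7.961 m × (1 cm / 0.01000 m) = 796.1 cm

796 cm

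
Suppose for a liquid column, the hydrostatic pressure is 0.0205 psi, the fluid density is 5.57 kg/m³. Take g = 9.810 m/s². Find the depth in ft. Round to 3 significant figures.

Rearranging: h = P/(ρ·g).
P = 0.0205 psi = 141.3 Pa; ρ = 5.57 kg/m³; g = 9.810 m/s².
h = 2.587 m
2.587 m × (1 ft / 0.3048 m) = 8.487 ft

8.49 ft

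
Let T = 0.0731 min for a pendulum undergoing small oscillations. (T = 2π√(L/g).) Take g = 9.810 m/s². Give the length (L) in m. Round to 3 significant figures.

Rearranging T = 2π√(L/g) for L: L = g·(T/2π)².
T = 0.0731 min = 4.386 s; g = 9.810 m/s².
L = 4.780 m

4.78 m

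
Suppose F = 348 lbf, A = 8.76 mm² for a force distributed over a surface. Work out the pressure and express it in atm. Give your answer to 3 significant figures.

Directly: P = F/A.
F = 348 lbf = 1548 N; A = 8.76 mm² = 8.760×10^-6 m².
P = 1.767×10^8 Pa
1.767×10^8 Pa × (1 atm / 1.013×10^5 Pa) = 1744 atm

1740 atm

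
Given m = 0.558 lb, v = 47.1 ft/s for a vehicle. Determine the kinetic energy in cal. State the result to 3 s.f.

6.23 cal

Directly: KE = ½mv².
m = 0.558 lb = 0.2531 kg; v = 47.1 ft/s = 14.36 m/s.
KE = 26.08 J  (the unit combination reduces to kg·m²/s² = J)
26.08 J × (1 cal / 4.184 J) = 6.234 cal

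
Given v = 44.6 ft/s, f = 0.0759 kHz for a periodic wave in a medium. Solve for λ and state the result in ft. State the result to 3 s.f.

0.588 ft

Rearranging v = f·λ for λ: λ = v/f.
v = 44.6 ft/s = 13.59 m/s; f = 0.0759 kHz = 75.90 Hz.
λ = 0.1791 m
0.1791 m × (1 ft / 0.3048 m) = 0.5876 ft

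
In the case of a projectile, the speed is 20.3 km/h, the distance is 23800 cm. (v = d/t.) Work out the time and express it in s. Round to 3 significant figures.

Rearranging: t = d/v.
v = 20.3 km/h = 5.639 m/s; d = 23800 cm = 238.0 m.
t = 42.21 s

42.2 s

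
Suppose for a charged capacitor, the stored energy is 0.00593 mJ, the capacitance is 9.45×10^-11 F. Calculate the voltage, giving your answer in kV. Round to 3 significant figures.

0.354 kV

Rearranging: V = √(2E/C).
E = 0.00593 mJ = 5.930×10^-6 J; C = 9.45×10^-11 F.
V = 354.3 V  (the unit combination reduces to kg·m²/(A·s³) = V)
354.3 V × (1 kV / 1000 V) = 0.3543 kV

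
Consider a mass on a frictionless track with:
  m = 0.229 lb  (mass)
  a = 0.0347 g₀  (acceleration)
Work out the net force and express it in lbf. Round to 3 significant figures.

0.00795 lbf

Directly: F = m·a.
m = 0.229 lb = 0.1039 kg; a = 0.0347 g₀ = 0.3403 m/s².
F = 0.03535 N
0.03535 N × (1 lbf / 4.448 N) = 0.007946 lbf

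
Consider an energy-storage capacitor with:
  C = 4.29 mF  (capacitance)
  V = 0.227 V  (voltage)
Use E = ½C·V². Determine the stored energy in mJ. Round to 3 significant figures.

0.111 mJ

E is given directly by: E = ½CV².
C = 4.29 mF = 0.004290 F; V = 0.227 V.
E = 1.105×10^-4 J
1.105×10^-4 J × (1 mJ / 0.001000 J) = 0.1105 mJ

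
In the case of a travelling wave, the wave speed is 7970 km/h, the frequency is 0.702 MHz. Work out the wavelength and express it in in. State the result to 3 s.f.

0.124 in

Solving v = f·λ for λ: λ = v/f.
v = 7970 km/h = 2214 m/s; f = 0.702 MHz = 7.020×10^5 Hz.
λ = 0.003154 m
0.003154 m × (1 in / 0.02540 m) = 0.1242 in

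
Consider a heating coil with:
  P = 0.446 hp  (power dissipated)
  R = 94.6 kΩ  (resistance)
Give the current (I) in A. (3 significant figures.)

0.0593 A

Rearranging: I = √(P/R).
P = 0.446 hp = 332.6 W; R = 94.6 kΩ = 94600 Ω.
I = 0.05929 A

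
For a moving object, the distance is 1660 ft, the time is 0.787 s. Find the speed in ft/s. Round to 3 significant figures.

2110 ft/s

Directly: v = d/t.
d = 1660 ft = 506.0 m; t = 0.787 s.
v = 642.9 m/s
642.9 m/s × (1 ft/s / 0.3048 m/s) = 2109 ft/s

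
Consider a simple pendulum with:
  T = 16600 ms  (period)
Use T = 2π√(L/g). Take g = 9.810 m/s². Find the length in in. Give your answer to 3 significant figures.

2700 in

Rearranging T = 2π√(L/g) for L: L = g·(T/2π)².
T = 16600 ms = 16.60 s; g = 9.810 m/s².
L = 68.47 m
68.47 m × (1 in / 0.02540 m) = 2696 in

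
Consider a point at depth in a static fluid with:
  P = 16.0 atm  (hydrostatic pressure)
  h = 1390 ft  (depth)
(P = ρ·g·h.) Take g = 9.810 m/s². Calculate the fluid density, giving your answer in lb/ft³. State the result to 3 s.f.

Solving P = ρ·g·h for ρ: ρ = P/(g·h).
P = 16.0 atm = 1.621×10^6 Pa; h = 1390 ft = 423.7 m; g = 9.810 m/s².
ρ = 390.1 kg/m³
390.1 kg/m³ × (1 lb/ft³ / 16.02 kg/m³) = 24.35 lb/ft³

24.4 lb/ft³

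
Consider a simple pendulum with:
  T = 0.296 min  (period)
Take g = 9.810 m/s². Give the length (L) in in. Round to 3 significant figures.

3090 in

Rearranging T = 2π√(L/g) for L: L = g·(T/2π)².
T = 0.296 min = 17.76 s; g = 9.810 m/s².
L = 78.38 m
78.38 m × (1 in / 0.02540 m) = 3086 in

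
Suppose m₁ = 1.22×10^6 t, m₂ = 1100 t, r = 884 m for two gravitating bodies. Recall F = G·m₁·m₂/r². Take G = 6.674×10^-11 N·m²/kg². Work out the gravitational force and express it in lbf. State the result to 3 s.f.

F is given directly by: F = Gm₁m₂/r².
m₁ = 1.22×10^6 t = 1.220×10^9 kg; m₂ = 1100 t = 1.100×10^6 kg; r = 884 m; G = 6.674×10^-11 N·m²/kg².
F = 0.1146 N
0.1146 N × (1 lbf / 4.448 N) = 0.02577 lbf

0.0258 lbf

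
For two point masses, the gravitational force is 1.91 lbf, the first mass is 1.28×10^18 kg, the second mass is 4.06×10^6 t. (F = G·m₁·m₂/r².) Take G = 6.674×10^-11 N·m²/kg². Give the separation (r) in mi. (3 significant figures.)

1.26×10^5 mi

From Newton's law of gravitation: r = √(G·m₁m₂/F).
F = 1.91 lbf = 8.496 N; m₁ = 1.28×10^18 kg; m₂ = 4.06×10^6 t = 4.060×10^9 kg; G = 6.674×10^-11 N·m²/kg².
r = 2.020×10^8 m
2.020×10^8 m × (1 mi / 1609 m) = 1.255×10^5 mi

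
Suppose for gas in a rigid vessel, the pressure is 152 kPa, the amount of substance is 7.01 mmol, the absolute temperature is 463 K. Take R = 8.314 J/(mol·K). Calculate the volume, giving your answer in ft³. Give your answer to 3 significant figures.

0.00627 ft³

Rearranging PV = nRT for V: V = nRT/P.
P = 152 kPa = 1.520×10^5 Pa; n = 7.01 mmol = 0.007010 mol; T = 463 K; R = 8.314 J/(mol·K).
V = 1.775×10^-4 m³
1.775×10^-4 m³ × (1 ft³ / 0.02832 m³) = 0.006269 ft³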